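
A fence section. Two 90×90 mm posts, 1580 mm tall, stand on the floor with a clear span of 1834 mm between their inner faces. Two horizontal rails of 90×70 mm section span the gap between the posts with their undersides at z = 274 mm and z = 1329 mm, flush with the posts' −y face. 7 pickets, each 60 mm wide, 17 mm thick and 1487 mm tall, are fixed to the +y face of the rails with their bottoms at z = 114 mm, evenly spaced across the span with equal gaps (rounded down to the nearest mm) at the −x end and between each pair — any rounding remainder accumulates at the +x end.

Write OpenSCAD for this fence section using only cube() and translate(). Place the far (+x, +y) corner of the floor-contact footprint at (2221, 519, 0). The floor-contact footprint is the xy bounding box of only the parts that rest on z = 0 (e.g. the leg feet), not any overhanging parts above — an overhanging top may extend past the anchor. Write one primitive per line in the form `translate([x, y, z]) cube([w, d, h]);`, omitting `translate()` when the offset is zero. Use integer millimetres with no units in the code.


translate([207, 429, 0]) cube([90, 90, 1580]);
translate([2131, 429, 0]) cube([90, 90, 1580]);
translate([297, 429, 274]) cube([1834, 90, 70]);
translate([297, 429, 1329]) cube([1834, 90, 70]);
translate([473, 519, 114]) cube([60, 17, 1487]);
translate([709, 519, 114]) cube([60, 17, 1487]);
translate([945, 519, 114]) cube([60, 17, 1487]);
translate([1181, 519, 114]) cube([60, 17, 1487]);
translate([1417, 519, 114]) cube([60, 17, 1487]);
translate([1653, 519, 114]) cube([60, 17, 1487]);
translate([1889, 519, 114]) cube([60, 17, 1487]);


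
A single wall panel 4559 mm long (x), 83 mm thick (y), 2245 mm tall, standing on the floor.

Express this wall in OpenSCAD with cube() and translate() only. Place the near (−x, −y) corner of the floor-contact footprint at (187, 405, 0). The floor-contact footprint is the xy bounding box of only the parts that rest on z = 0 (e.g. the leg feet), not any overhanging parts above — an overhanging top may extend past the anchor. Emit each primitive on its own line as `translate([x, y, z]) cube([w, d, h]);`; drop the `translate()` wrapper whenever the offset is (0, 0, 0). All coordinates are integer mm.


translate([187, 405, 0]) cube([4559, 83, 2245]);


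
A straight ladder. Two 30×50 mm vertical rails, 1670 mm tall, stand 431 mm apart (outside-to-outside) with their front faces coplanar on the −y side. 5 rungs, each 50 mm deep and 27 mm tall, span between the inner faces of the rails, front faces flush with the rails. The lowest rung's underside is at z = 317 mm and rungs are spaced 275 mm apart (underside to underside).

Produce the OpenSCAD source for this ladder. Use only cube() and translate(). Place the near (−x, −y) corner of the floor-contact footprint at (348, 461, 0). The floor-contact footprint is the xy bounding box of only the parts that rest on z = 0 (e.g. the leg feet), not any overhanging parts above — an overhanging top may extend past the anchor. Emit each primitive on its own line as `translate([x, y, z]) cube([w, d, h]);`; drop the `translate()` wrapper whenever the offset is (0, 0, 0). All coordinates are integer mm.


translate([348, 461, 0]) cube([30, 50, 1670]);
translate([749, 461, 0]) cube([30, 50, 1670]);
translate([378, 461, 317]) cube([371, 50, 27]);
translate([378, 461, 592]) cube([371, 50, 27]);
translate([378, 461, 867]) cube([371, 50, 27]);
translate([378, 461, 1142]) cube([371, 50, 27]);
translate([378, 461, 1417]) cube([371, 50, 27]);


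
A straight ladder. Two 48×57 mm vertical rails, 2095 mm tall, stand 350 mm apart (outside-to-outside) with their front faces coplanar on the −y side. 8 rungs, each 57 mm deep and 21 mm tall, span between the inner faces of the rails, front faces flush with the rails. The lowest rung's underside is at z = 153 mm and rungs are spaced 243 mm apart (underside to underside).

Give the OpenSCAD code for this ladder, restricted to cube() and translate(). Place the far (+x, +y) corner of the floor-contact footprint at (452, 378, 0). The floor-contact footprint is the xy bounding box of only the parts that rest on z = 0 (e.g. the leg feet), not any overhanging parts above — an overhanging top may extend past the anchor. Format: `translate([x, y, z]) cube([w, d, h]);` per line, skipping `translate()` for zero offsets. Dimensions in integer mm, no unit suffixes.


translate([102, 321, 0]) cube([48, 57, 2095]);
translate([404, 321, 0]) cube([48, 57, 2095]);
translate([150, 321, 153]) cube([254, 57, 21]);
translate([150, 321, 396]) cube([254, 57, 21]);
translate([150, 321, 639]) cube([254, 57, 21]);
translate([150, 321, 882]) cube([254, 57, 21]);
translate([150, 321, 1125]) cube([254, 57, 21]);
translate([150, 321, 1368]) cube([254, 57, 21]);
translate([150, 321, 1611]) cube([254, 57, 21]);
translate([150, 321, 1854]) cube([254, 57, 21]);


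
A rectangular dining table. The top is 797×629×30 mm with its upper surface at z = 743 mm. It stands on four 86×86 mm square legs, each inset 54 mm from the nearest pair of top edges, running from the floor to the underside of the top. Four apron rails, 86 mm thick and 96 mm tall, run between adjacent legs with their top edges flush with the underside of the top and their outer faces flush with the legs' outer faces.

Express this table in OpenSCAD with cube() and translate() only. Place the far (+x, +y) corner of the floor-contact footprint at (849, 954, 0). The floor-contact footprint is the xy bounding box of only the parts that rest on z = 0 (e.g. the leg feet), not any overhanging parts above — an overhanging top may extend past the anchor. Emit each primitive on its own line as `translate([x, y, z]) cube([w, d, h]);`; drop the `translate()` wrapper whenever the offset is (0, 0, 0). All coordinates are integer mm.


translate([106, 379, 713]) cube([797, 629, 30]);
translate([160, 433, 0]) cube([86, 86, 713]);
translate([763, 433, 0]) cube([86, 86, 713]);
translate([160, 868, 0]) cube([86, 86, 713]);
translate([763, 868, 0]) cube([86, 86, 713]);
translate([246, 433, 617]) cube([517, 86, 96]);
translate([246, 868, 617]) cube([517, 86, 96]);
translate([160, 519, 617]) cube([86, 349, 96]);
translate([763, 519, 617]) cube([86, 349, 96]);


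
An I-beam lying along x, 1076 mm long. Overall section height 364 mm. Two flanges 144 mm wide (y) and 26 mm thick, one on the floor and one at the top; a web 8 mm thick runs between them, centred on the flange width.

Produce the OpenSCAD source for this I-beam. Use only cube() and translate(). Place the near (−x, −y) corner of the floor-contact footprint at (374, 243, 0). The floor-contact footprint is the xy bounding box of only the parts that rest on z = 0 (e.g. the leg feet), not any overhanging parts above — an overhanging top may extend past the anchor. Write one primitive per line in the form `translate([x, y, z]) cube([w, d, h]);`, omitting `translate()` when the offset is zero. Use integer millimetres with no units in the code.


translate([374, 243, 0]) cube([1076, 144, 26]);
translate([374, 311, 26]) cube([1076, 8, 312]);
translate([374, 243, 338]) cube([1076, 144, 26]);


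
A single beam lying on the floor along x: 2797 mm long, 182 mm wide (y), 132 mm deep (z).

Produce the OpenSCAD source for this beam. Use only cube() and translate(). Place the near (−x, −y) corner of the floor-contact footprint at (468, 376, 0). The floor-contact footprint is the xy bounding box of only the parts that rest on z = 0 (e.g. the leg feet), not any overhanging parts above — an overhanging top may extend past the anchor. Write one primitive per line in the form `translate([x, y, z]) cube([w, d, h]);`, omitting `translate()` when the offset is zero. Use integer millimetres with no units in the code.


translate([468, 376, 0]) cube([2797, 182, 132]);


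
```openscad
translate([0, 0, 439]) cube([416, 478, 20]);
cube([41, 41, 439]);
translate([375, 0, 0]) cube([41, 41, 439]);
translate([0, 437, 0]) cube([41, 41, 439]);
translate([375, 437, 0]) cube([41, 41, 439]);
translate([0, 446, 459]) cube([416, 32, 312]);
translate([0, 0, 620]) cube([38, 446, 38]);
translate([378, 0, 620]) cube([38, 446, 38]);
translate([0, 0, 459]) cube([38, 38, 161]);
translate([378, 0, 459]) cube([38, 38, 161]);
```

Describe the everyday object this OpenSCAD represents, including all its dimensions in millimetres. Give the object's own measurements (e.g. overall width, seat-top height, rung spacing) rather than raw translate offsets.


A chair. The seat is a 416×478×20 mm slab with its top at z = 459 mm, on four 41×41 mm corner legs (flush with the seat edges, standing on z = 0). A flat backrest 32 mm thick, 312 mm tall, spans the full seat width and rises from the seat top along its +y edge, rear face flush with the rear of the seat. Two armrests of 38×38 mm section run along each side from the seat's front edge to the front of the backrest, top faces 199 mm above the seat top and outer faces flush with the seat's x-edges; a 38×38 mm post under the front of each armrest stands on the seat at the front corner.


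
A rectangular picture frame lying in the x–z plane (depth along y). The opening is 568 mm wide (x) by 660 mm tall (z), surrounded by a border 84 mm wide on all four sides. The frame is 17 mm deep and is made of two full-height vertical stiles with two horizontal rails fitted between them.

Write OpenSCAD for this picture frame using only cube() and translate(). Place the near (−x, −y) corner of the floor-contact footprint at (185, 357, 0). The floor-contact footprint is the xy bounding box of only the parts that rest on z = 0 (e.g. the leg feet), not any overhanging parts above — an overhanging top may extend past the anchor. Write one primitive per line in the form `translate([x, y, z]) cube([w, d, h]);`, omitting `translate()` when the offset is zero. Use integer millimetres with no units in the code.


translate([185, 357, 0]) cube([84, 17, 828]);
translate([837, 357, 0]) cube([84, 17, 828]);
translate([269, 357, 0]) cube([568, 17, 84]);
translate([269, 357, 744]) cube([568, 17, 84]);


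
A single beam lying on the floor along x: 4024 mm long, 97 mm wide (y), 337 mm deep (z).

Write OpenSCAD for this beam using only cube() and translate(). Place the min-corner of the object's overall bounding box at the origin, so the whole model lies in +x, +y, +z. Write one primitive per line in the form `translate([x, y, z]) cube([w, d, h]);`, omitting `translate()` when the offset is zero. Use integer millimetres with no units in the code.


cube([4024, 97, 337]);


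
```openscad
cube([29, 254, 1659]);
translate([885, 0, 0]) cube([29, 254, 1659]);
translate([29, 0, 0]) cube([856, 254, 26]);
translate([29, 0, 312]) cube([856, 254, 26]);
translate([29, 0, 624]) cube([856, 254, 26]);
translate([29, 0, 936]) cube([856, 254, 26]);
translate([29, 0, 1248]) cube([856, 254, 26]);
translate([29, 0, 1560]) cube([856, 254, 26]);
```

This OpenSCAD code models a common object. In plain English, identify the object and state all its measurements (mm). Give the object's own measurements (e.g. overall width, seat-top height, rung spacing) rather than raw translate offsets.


An open bookshelf. Two side panels, each 29 mm thick, 254 mm deep and 1659 mm tall, stand 914 mm apart (outside-to-outside). Between them sit 6 shelves, each 26 mm thick and 254 mm deep, spanning the full gap between the sides. The bottom shelf rests on the floor (its underside at z = 0) and the clear gap between one shelf's top and the next shelf's underside is 286 mm.


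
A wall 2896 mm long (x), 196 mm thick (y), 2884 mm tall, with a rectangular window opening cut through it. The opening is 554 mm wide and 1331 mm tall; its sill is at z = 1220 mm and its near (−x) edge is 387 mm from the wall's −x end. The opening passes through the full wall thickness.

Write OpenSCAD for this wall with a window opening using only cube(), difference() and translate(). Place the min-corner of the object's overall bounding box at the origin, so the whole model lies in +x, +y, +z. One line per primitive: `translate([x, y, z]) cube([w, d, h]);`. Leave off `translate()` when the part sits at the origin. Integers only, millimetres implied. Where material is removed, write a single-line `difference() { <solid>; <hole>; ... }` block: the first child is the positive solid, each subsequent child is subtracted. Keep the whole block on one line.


difference() { cube([2896, 196, 2884]); translate([387, 0, 1220]) cube([554, 196, 1331]); }


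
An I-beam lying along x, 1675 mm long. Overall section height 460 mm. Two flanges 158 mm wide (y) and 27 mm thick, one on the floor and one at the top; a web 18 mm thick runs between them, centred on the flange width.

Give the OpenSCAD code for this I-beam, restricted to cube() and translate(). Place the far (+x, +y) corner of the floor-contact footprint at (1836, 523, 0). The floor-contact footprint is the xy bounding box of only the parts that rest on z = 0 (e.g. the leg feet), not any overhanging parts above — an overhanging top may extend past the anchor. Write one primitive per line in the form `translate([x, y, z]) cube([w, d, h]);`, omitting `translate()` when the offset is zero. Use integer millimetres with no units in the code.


translate([161, 365, 0]) cube([1675, 158, 27]);
translate([161, 435, 27]) cube([1675, 18, 406]);
translate([161, 365, 433]) cube([1675, 158, 27]);


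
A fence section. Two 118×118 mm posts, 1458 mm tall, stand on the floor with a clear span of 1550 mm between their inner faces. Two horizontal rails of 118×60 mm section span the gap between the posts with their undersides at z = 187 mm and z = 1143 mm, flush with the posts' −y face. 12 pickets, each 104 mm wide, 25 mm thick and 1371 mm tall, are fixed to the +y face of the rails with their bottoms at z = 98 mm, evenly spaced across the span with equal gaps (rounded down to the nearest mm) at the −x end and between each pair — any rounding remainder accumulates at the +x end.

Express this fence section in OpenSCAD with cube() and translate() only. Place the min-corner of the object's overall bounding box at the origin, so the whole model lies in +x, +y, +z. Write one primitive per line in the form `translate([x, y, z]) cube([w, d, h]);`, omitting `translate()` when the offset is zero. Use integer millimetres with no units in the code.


cube([118, 118, 1458]);
translate([1668, 0, 0]) cube([118, 118, 1458]);
translate([118, 0, 187]) cube([1550, 118, 60]);
translate([118, 0, 1143]) cube([1550, 118, 60]);
translate([141, 118, 98]) cube([104, 25, 1371]);
translate([268, 118, 98]) cube([104, 25, 1371]);
translate([395, 118, 98]) cube([104, 25, 1371]);
translate([522, 118, 98]) cube([104, 25, 1371]);
translate([649, 118, 98]) cube([104, 25, 1371]);
translate([776, 118, 98]) cube([104, 25, 1371]);
translate([903, 118, 98]) cube([104, 25, 1371]);
translate([1030, 118, 98]) cube([104, 25, 1371]);
translate([1157, 118, 98]) cube([104, 25, 1371]);
translate([1284, 118, 98]) cube([104, 25, 1371]);
translate([1411, 118, 98]) cube([104, 25, 1371]);
translate([1538, 118, 98]) cube([104, 25, 1371]);


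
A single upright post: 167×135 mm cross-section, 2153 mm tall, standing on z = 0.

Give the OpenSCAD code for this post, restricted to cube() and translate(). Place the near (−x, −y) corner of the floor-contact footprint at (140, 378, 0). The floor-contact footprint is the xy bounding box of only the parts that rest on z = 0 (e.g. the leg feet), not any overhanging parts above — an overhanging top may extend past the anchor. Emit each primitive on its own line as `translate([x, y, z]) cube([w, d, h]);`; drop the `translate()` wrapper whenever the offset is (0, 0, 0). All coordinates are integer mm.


translate([140, 378, 0]) cube([167, 135, 2153]);


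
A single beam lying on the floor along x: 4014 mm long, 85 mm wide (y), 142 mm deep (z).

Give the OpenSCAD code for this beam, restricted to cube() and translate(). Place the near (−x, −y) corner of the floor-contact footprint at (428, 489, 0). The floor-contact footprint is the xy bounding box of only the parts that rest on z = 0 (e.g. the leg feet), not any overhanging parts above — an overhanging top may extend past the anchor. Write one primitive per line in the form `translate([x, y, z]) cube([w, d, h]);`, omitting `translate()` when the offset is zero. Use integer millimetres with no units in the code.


translate([428, 489, 0]) cube([4014, 85, 142]);


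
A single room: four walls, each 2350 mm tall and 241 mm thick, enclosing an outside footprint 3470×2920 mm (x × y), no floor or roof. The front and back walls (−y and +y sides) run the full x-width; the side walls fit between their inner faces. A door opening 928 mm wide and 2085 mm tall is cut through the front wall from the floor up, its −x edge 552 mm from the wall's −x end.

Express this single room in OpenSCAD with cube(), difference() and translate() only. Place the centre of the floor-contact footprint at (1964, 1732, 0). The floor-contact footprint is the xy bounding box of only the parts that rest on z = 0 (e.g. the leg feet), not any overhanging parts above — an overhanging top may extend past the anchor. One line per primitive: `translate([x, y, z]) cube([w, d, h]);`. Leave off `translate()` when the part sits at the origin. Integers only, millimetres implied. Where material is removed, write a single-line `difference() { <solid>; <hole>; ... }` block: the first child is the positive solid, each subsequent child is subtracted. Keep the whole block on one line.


difference() { translate([229, 272, 0]) cube([3470, 241, 2350]); translate([781, 272, 0]) cube([928, 241, 2085]); }
translate([229, 2951, 0]) cube([3470, 241, 2350]);
translate([229, 513, 0]) cube([241, 2438, 2350]);
translate([3458, 513, 0]) cube([241, 2438, 2350]);


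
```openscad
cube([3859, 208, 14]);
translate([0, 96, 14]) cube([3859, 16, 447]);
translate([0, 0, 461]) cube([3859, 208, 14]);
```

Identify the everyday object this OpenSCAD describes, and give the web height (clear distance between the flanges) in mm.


An I-beam. The web height is 447 mm.

Two wide flanges with a thin centred web — an I-beam. Overall 475 mm minus two 14 mm flanges gives a web of 475 − 2·14 = 447 mm.


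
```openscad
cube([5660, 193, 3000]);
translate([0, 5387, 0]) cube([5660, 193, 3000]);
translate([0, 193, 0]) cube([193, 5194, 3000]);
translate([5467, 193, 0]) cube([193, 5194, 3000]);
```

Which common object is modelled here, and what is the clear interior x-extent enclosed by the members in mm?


A house (or room) frame. The interior width is 5274 mm.

Four 3000 mm walls enclosing a rectangle with no floor or roof — a room or house frame. Outside width is 5660 mm and wall thickness is 193 mm, so the interior width is 5660 − 2 × 193 = 5274 mm.


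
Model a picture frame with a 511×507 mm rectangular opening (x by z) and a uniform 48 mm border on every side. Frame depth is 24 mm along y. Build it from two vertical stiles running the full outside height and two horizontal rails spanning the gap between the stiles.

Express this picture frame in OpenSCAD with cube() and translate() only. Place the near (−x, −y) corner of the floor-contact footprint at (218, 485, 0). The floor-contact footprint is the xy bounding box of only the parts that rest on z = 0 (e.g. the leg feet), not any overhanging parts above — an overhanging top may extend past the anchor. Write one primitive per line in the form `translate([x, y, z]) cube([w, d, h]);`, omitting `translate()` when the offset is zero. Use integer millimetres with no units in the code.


translate([218, 485, 0]) cube([48, 24, 603]);
translate([777, 485, 0]) cube([48, 24, 603]);
translate([266, 485, 0]) cube([511, 24, 48]);
translate([266, 485, 555]) cube([511, 24, 48]);


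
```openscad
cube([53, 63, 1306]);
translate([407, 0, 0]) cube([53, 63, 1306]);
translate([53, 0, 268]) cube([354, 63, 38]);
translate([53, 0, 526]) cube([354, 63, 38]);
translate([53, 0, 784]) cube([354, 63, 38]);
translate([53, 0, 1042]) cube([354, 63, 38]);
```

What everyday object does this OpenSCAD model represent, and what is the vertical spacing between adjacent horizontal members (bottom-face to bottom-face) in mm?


A ladder. The rung spacing is 258 mm.

Two tall 53×63 posts with 4 short bars between them — a ladder. Adjacent rungs sit at z = 268 and z = 526, so the spacing is 526 − 268 = 258 mm.


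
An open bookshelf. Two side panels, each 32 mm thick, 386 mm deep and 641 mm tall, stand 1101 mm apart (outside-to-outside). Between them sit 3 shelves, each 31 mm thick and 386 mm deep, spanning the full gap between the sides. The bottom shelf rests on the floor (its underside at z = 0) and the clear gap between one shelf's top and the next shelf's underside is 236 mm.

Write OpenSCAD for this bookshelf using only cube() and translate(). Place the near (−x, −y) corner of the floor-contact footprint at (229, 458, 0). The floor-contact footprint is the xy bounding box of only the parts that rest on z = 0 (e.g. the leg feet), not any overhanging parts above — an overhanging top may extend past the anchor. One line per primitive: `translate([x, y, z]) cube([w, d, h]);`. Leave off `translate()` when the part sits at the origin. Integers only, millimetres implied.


translate([229, 458, 0]) cube([32, 386, 641]);
translate([1298, 458, 0]) cube([32, 386, 641]);
translate([261, 458, 0]) cube([1037, 386, 31]);
translate([261, 458, 267]) cube([1037, 386, 31]);
translate([261, 458, 534]) cube([1037, 386, 31]);


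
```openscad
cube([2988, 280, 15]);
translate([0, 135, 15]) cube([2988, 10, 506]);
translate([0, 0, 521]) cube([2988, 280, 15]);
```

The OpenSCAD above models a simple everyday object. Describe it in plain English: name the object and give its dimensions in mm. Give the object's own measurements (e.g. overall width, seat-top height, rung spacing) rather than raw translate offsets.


An I-beam lying along x, 2988 mm long. Overall section height 536 mm. Two flanges 280 mm wide (y) and 15 mm thick, one on the floor and one at the top; a web 10 mm thick runs between them, centred on the flange width.


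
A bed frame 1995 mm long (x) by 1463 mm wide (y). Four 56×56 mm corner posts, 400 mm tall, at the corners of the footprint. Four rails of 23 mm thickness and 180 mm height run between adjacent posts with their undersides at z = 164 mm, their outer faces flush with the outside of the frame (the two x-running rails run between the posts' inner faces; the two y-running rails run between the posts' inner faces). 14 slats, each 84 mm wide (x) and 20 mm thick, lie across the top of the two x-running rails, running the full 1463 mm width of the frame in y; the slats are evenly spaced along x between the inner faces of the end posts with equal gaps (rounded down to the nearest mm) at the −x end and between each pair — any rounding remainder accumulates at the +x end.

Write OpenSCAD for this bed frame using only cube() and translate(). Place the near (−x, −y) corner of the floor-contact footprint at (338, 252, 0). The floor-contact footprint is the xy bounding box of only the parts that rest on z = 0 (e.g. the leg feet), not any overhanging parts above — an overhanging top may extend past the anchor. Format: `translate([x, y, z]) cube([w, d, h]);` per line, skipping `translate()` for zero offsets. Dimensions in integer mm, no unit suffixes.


translate([338, 252, 0]) cube([56, 56, 400]);
translate([338, 1659, 0]) cube([56, 56, 400]);
translate([2277, 252, 0]) cube([56, 56, 400]);
translate([2277, 1659, 0]) cube([56, 56, 400]);
translate([394, 252, 164]) cube([1883, 23, 180]);
translate([394, 1692, 164]) cube([1883, 23, 180]);
translate([338, 308, 164]) cube([23, 1351, 180]);
translate([2310, 308, 164]) cube([23, 1351, 180]);
translate([441, 252, 344]) cube([84, 1463, 20]);
translate([572, 252, 344]) cube([84, 1463, 20]);
translate([703, 252, 344]) cube([84, 1463, 20]);
translate([834, 252, 344]) cube([84, 1463, 20]);
translate([965, 252, 344]) cube([84, 1463, 20]);
translate([1096, 252, 344]) cube([84, 1463, 20]);
translate([1227, 252, 344]) cube([84, 1463, 20]);
translate([1358, 252, 344]) cube([84, 1463, 20]);
translate([1489, 252, 344]) cube([84, 1463, 20]);
translate([1620, 252, 344]) cube([84, 1463, 20]);
translate([1751, 252, 344]) cube([84, 1463, 20]);
translate([1882, 252, 344]) cube([84, 1463, 20]);
translate([2013, 252, 344]) cube([84, 1463, 20]);
translate([2144, 252, 344]) cube([84, 1463, 20]);


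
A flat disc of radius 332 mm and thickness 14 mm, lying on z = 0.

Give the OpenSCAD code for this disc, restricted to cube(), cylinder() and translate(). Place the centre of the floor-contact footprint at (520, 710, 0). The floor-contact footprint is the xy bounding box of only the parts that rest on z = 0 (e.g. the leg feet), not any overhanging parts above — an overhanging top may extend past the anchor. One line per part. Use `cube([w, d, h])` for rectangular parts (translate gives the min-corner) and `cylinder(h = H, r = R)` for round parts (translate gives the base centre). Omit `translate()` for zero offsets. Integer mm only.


translate([520, 710, 0]) cylinder(h = 14, r = 332);


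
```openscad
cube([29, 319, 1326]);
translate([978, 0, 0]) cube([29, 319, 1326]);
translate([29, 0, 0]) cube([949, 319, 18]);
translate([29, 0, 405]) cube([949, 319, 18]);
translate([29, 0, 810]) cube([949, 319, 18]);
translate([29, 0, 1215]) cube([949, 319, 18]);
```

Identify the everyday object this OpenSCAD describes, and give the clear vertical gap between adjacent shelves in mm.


A bookshelf. The clear shelf gap is 387 mm.

Two tall side panels with 4 horizontal boards between them — a bookshelf. The first two shelf undersides are at z = 0 and z = 405; with shelf thickness 18, the clear gap is 405 − 0 − 18 = 387 mm.


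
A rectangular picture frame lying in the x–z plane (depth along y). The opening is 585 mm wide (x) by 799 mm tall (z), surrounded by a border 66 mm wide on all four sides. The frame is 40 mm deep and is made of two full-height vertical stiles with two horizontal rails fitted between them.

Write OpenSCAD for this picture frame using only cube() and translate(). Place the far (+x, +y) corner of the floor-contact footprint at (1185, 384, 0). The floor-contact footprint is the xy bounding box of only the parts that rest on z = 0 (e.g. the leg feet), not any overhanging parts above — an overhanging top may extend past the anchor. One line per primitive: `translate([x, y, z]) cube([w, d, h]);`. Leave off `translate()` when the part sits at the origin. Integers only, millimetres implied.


translate([468, 344, 0]) cube([66, 40, 931]);
translate([1119, 344, 0]) cube([66, 40, 931]);
translate([534, 344, 0]) cube([585, 40, 66]);
translate([534, 344, 865]) cube([585, 40, 66]);


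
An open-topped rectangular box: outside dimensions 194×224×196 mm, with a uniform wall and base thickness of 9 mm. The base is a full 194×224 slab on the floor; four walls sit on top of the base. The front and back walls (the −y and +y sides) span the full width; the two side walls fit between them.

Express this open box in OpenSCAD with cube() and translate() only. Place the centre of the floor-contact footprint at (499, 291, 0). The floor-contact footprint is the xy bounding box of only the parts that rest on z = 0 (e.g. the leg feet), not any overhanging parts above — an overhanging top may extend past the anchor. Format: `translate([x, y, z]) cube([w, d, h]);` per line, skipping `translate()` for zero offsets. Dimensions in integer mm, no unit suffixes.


translate([402, 179, 0]) cube([194, 224, 9]);
translate([402, 179, 9]) cube([194, 9, 187]);
translate([402, 394, 9]) cube([194, 9, 187]);
translate([402, 188, 9]) cube([9, 206, 187]);
translate([587, 188, 9]) cube([9, 206, 187]);


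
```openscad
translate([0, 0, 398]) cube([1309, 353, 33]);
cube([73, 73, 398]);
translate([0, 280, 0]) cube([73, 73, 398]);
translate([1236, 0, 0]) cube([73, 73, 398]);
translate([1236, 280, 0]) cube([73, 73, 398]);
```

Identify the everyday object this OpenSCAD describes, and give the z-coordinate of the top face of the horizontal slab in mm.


A bench. The seat-top height is 431 mm.

A long slab on four corner posts — a bench. The slab sits at z = 398 with thickness 33, so the top is 398 + 33 = 431 mm.


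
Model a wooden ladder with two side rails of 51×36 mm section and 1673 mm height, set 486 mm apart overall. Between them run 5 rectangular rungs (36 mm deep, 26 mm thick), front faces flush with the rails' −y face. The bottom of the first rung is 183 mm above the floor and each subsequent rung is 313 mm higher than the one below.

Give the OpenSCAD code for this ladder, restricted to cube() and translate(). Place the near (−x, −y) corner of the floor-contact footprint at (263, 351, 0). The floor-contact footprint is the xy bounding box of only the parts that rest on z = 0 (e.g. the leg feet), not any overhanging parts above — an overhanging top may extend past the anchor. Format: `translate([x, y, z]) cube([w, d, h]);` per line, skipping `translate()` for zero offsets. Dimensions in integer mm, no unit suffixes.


// rung span = 486 - 2*51 = 384
// rung[k] z = 183 + k*313
translate([263, 351, 0]) cube([51, 36, 1673]);
translate([698, 351, 0]) cube([51, 36, 1673]);
translate([314, 351, 183]) cube([384, 36, 26]);
translate([314, 351, 496]) cube([384, 36, 26]);
translate([314, 351, 809]) cube([384, 36, 26]);
translate([314, 351, 1122]) cube([384, 36, 26]);
translate([314, 351, 1435]) cube([384, 36, 26]);


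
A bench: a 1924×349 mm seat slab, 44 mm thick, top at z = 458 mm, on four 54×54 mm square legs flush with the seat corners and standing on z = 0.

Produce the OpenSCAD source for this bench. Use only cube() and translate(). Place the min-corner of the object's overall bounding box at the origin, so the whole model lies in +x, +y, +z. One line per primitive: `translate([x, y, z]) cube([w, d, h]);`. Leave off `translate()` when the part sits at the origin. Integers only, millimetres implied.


// leg_h = 458 − 44 = 414
translate([0, 0, 414]) cube([1924, 349, 44]);
cube([54, 54, 414]);
translate([0, 295, 0]) cube([54, 54, 414]);
translate([1870, 0, 0]) cube([54, 54, 414]);
translate([1870, 295, 0]) cube([54, 54, 414]);


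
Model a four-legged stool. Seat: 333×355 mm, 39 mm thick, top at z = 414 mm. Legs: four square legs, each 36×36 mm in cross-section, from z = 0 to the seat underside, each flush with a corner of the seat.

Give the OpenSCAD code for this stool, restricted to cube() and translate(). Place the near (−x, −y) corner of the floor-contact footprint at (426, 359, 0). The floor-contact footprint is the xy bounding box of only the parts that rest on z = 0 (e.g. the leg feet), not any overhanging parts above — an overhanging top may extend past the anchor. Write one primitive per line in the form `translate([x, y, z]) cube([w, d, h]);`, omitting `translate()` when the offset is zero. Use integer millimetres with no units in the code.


translate([426, 359, 375]) cube([333, 355, 39]);
translate([426, 359, 0]) cube([36, 36, 375]);
translate([723, 359, 0]) cube([36, 36, 375]);
translate([426, 678, 0]) cube([36, 36, 375]);
translate([723, 678, 0]) cube([36, 36, 375]);


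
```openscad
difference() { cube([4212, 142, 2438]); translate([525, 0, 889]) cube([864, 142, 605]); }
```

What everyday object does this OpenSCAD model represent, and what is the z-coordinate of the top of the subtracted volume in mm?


A wall with a window opening. The window head height is 1494 mm.

A wall with a rectangular opening subtracted — a window. Sill at z = 889, opening 605 mm tall, so the head is at 889 + 605 = 1494 mm.


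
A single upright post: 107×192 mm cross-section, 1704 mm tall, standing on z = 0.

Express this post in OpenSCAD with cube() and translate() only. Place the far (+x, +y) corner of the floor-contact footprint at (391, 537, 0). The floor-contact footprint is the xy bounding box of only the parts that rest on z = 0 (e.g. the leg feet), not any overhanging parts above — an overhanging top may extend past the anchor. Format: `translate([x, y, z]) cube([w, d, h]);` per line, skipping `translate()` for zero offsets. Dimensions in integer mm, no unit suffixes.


translate([284, 345, 0]) cube([107, 192, 1704]);


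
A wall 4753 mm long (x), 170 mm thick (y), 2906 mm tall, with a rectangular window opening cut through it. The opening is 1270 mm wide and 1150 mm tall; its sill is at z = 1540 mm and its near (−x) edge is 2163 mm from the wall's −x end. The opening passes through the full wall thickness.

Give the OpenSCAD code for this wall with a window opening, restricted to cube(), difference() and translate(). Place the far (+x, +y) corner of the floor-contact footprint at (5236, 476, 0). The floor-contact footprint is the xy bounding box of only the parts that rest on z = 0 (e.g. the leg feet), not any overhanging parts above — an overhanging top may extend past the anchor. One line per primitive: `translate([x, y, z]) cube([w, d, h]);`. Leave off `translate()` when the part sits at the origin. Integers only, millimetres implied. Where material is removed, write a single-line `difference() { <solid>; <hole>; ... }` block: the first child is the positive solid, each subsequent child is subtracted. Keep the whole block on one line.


difference() { translate([483, 306, 0]) cube([4753, 170, 2906]); translate([2646, 306, 1540]) cube([1270, 170, 1150]); }


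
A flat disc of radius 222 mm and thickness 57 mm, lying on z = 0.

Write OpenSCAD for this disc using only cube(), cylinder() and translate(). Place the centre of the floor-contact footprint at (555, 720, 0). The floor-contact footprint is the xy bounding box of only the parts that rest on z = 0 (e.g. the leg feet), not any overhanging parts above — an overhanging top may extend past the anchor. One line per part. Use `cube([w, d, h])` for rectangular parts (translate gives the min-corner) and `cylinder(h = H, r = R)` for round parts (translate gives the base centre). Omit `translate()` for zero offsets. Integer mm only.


translate([555, 720, 0]) cylinder(h = 57, r = 222);


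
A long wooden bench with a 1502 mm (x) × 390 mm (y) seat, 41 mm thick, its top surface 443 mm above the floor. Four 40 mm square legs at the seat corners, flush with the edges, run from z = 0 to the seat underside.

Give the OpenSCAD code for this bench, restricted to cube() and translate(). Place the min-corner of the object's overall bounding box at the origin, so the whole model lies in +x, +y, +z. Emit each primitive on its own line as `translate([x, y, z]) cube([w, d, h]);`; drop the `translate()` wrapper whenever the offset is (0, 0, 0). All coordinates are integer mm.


translate([0, 0, 402]) cube([1502, 390, 41]);
cube([40, 40, 402]);
translate([0, 350, 0]) cube([40, 40, 402]);
translate([1462, 0, 0]) cube([40, 40, 402]);
translate([1462, 350, 0]) cube([40, 40, 402]);


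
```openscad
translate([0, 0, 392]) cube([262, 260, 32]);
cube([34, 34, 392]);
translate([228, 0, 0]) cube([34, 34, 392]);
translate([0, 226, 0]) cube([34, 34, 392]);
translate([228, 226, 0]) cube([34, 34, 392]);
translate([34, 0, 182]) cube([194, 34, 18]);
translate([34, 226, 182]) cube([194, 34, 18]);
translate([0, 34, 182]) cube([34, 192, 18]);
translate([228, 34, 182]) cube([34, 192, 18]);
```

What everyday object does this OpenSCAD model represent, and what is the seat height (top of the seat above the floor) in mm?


A stool. The seat height is 424 mm.

A 262×260×32 slab at z = 392 on four corner posts — a stool. The seat top is 392 + 32 = 424 mm.


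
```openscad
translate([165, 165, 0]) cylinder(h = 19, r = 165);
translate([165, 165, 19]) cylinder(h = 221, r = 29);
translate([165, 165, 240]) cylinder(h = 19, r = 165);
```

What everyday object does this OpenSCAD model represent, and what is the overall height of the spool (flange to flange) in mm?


A spool. The overall height is 259 mm.

Three coaxial cylinders, large–small–large — a spool. Two 19 mm flanges and a 221 mm core give 19 + 221 + 19 = 259 mm.


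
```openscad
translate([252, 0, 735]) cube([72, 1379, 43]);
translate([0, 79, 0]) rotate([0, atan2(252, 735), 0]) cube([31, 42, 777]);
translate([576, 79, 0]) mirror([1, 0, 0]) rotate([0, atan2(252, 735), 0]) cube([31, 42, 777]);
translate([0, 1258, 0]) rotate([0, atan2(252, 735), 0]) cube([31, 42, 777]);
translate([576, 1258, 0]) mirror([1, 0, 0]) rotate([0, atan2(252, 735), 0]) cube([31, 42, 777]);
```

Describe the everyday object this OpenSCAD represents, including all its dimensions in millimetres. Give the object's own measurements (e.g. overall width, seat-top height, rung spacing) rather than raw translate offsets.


A sawhorse. A 72×1379×43 mm beam (x, y, z) sits on two A-frame leg pairs. Each pair is two raked legs of 31×42 mm section (42 mm along y) splaying symmetrically in x. Each leg rises 735 mm vertically over 252 mm of horizontal reach and is 777 mm long along its own axis. Every leg's outer bottom edge rests on the floor and its outer top edge meets a bottom edge of the beam — the left legs (tilting toward +x) meet the beam's −x bottom edge, the right legs (their mirror images, tilting toward −x) meet its +x bottom edge — so the leg tops tuck under the beam, the beam's underside is 735 mm above the floor, and the feet are 576 mm apart outside-to-outside with the beam centred between them. The two leg pairs are set in 79 mm from either end of the beam.


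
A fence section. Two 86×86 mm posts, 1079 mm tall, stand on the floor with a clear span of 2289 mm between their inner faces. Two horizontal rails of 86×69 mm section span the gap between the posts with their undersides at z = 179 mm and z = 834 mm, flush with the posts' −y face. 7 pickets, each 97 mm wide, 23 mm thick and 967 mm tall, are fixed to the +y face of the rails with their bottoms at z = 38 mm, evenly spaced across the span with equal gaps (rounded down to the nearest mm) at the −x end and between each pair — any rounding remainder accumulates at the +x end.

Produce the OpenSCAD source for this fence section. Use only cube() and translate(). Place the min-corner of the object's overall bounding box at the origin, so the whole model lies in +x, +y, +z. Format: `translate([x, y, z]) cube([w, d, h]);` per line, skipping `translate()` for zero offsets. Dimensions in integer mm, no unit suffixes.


cube([86, 86, 1079]);
translate([2375, 0, 0]) cube([86, 86, 1079]);
translate([86, 0, 179]) cube([2289, 86, 69]);
translate([86, 0, 834]) cube([2289, 86, 69]);
translate([287, 86, 38]) cube([97, 23, 967]);
translate([585, 86, 38]) cube([97, 23, 967]);
translate([883, 86, 38]) cube([97, 23, 967]);
translate([1181, 86, 38]) cube([97, 23, 967]);
translate([1479, 86, 38]) cube([97, 23, 967]);
translate([1777, 86, 38]) cube([97, 23, 967]);
translate([2075, 86, 38]) cube([97, 23, 967]);


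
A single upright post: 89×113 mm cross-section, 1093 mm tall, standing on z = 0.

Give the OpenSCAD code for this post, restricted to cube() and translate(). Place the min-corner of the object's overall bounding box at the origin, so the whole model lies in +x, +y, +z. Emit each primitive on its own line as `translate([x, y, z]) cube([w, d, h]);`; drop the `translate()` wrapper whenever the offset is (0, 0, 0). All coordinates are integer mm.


cube([89, 113, 1093]);


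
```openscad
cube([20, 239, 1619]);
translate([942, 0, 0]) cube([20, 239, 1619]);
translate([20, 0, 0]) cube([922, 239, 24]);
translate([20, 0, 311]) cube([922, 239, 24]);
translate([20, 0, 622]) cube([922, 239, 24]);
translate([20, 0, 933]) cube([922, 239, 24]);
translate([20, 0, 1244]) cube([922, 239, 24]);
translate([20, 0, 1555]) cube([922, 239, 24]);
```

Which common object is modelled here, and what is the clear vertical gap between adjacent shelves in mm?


A bookshelf. The clear shelf gap is 287 mm.

Two tall side panels with 6 horizontal boards between them — a bookshelf. The first two shelf undersides are at z = 0 and z = 311; with shelf thickness 24, the clear gap is 311 − 0 − 24 = 287 mm.


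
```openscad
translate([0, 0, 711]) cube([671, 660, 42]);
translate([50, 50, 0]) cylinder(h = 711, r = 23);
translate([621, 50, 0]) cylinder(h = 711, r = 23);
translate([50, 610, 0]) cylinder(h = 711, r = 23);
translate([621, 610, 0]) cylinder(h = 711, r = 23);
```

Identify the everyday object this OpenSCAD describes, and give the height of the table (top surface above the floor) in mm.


A table. The table height is 753 mm.

A 671×660×42 slab sits at z = 711 on four Ø46 mm round legs — a table. The top surface is at 711 + 42 = 753 mm.
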